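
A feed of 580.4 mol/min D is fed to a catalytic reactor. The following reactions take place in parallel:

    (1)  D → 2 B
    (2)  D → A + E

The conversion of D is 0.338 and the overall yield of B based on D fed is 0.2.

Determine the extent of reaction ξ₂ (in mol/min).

ξ₂ = 138 mol/min

Yield of B: 2ξ₁ / 580.4 = 0.2 → ξ₁ = 58.04 mol/min.
Conversion of D: 1ξ₁ + 1ξ₂ = 0.338 × 580.4 = 196.2 → ξ₂ = 138.1 mol/min.
Outlet amounts (n = n₀ + Σ ν·ξ):
  D: 580.4 − 1(58.04) − 1(138.1) = 384.2
  B: 0 + 2(58.04) = 116.1
  A: 0 + 1(138.1) = 138.1
  E: 0 + 1(138.1) = 138.1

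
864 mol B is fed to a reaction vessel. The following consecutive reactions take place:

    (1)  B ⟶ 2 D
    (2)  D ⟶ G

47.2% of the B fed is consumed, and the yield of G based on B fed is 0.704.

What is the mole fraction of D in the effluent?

Conversion of B: B consumed = 1ξ₁ = 0.472 × 864 → ξ₁ = 407.8 mol.
Yield of G: 1ξ₂ / 864 = 0.704 → ξ₂ = 608.3 mol.
Outlet amounts (n = n₀ + Σ ν·ξ):
  B: 864 − 1(407.8) = 456.2
  D: 0 + 2(407.8) − 1(608.3) = 207.4
  G: 0 + 1(608.3) = 608.3
Total out = 1272 mol; y_D = 207.4 / 1272 = 0.163.

0.163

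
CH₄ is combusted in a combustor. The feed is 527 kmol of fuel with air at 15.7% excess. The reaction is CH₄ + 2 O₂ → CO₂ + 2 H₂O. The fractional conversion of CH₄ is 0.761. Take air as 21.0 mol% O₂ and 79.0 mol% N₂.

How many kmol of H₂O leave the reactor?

802 kmol

Stoichiometric O₂ = 2 × 527 = 1054 kmol; O₂ fed = 1054 × 1.157 = 1219 kmol.
N₂ fed = 1219 × 79/21 = 4588 kmol.
Fuel reacted = 0.761 × 527 → ξ = 401 kmol.
Outlet (n = n₀ + ν ξ):
  CH₄: 527 − 1(401) = 126
  O₂: 1219 − 2(401) = 417.4
  N₂: 4588 (inert)
  CO₂: 0 + 1(401) = 401
  H₂O: 0 + 2(401) = 802.1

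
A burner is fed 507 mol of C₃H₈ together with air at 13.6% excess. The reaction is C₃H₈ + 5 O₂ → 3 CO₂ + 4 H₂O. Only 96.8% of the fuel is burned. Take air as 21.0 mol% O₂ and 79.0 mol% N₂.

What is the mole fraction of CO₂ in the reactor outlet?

Stoichiometric O₂ = 5 × 507 = 2535 mol; O₂ fed = 2535 × 1.136 = 2880 mol.
N₂ fed = 2880 × 79/21 = 10830 mol.
Fuel reacted = 0.968 × 507 → ξ = 490.8 mol.
Outlet (n = n₀ + ν ξ):
  C₃H₈: 507 − 1(490.8) = 16.22
  O₂: 2880 − 5(490.8) = 425.9
  N₂: 10830 (inert)
  CO₂: 0 + 3(490.8) = 1472
  H₂O: 0 + 4(490.8) = 1963
Total out = 14710 mol; y_CO₂ = 1472 / 14710 = 0.1001.

0.1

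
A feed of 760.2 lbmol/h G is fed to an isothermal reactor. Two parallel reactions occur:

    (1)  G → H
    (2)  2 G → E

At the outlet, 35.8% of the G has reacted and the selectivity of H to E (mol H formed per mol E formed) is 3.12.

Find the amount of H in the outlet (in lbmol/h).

166 lbmol/h

Conversion of G: G consumed = 0.358 × 760.2 = 272.2 lbmol/h = 1ξ₁ + 2ξ₂.
Selectivity: 1ξ₁ / (1ξ₂) = 3.12 → ξ₁ = 3.12 ξ₂.
Substitute: (1·3.12 + 2) ξ₂ = 272.2 → ξ₂ = 53.15 lbmol/h, ξ₁ = 165.8 lbmol/h.
Outlet amounts (n = n₀ + Σ ν·ξ):
  G: 760.2 − 1(165.8) − 2(53.15) = 488
  H: 0 + 1(165.8) = 165.8
  E: 0 + 1(53.15) = 53.15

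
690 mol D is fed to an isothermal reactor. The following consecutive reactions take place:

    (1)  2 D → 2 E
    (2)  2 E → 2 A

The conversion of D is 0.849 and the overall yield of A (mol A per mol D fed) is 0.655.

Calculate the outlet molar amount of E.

134 mol

Conversion of D: D consumed = 2ξ₁ = 0.849 × 690 → ξ₁ = 292.9 mol.
Yield of A: 2ξ₂ / 690 = 0.655 → ξ₂ = 226 mol.
Outlet amounts (n = n₀ + Σ ν·ξ):
  D: 690 − 2(292.9) = 104.2
  E: 0 + 2(292.9) − 2(226) = 133.9
  A: 0 + 2(226) = 452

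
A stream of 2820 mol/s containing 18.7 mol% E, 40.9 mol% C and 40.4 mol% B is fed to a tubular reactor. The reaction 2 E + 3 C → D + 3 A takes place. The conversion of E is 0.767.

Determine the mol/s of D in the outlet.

202 mol/s

E reacted = 0.767 × 527.3 = 404.5 mol/s; ν_E = −2, so ξ = 404.5/2 = 202.2 mol/s.
Outlet amounts (n = n₀ + ν ξ):
  E: 527.3 − 2(202.2) = 122.9
  C: 1153 − 3(202.2) = 546.7
  D: 0 + 1(202.2) = 202.2
  A: 0 + 3(202.2) = 606.7
  B: 1139 (inert)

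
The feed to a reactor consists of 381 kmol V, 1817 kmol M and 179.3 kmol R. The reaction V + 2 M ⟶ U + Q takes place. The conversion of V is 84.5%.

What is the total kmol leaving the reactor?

V reacted = 0.845 × 381 = 321.9 kmol; ν_V = −1, so ξ = 321.9/1 = 321.9 kmol.
Outlet amounts (n = n₀ + ν ξ):
  V: 381 − 1(321.9) = 59.06
  M: 1817 − 2(321.9) = 1173
  U: 0 + 1(321.9) = 321.9
  Q: 0 + 1(321.9) = 321.9
  R: 179.3 (inert)
Total out = 59.06 + 1173 + 321.9 + 321.9 + 179.3 = 2055 kmol.

2060 kmol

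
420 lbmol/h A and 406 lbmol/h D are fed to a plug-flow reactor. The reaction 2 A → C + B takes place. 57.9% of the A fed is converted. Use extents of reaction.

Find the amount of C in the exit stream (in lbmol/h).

122 lbmol/h

A reacted = 0.579 × 420 = 243.2 lbmol/h; ν_A = −2, so ξ = 243.2/2 = 121.6 lbmol/h.
Outlet amounts (n = n₀ + ν ξ):
  A: 420 − 2(121.6) = 176.8
  C: 0 + 1(121.6) = 121.6
  B: 0 + 1(121.6) = 121.6
  D: 406 (inert)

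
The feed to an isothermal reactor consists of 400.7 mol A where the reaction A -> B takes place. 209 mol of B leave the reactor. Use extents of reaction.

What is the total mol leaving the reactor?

401 mol

For B: n = n₀ + 1ξ → 209 = 0 + 1ξ, giving ξ = 209 mol.
Outlet amounts (n = n₀ + ν ξ):
  A: 400.7 − 1(209) = 191.7
  B: 0 + 1(209) = 209
Total out = 191.7 + 209 = 400.7 mol.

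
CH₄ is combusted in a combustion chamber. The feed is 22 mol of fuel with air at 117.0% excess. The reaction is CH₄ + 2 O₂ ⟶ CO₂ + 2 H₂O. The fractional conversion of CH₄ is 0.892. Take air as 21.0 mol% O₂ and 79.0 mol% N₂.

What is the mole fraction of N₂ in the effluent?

0.754

Stoichiometric O₂ = 2 × 22 = 44 mol; O₂ fed = 44 × 2.170 = 95.48 mol.
N₂ fed = 95.48 × 79/21 = 359.2 mol.
Fuel reacted = 0.892 × 22 → ξ = 19.62 mol.
Outlet (n = n₀ + ν ξ):
  CH₄: 22 − 1(19.62) = 2.376
  O₂: 95.48 − 2(19.62) = 56.23
  N₂: 359.2 (inert)
  CO₂: 0 + 1(19.62) = 19.62
  H₂O: 0 + 2(19.62) = 39.25
Total out = 476.7 mol; y_N₂ = 359.2 / 476.7 = 0.7535.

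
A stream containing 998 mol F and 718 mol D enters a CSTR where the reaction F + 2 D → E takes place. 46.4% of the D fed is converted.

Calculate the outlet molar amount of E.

D reacted = 0.464 × 718 = 333.2 mol; ν_D = −2, so ξ = 333.2/2 = 166.6 mol.
Outlet amounts (n = n₀ + ν ξ):
  F: 998 − 1(166.6) = 831.4
  D: 718 − 2(166.6) = 384.8
  E: 0 + 1(166.6) = 166.6

167 mol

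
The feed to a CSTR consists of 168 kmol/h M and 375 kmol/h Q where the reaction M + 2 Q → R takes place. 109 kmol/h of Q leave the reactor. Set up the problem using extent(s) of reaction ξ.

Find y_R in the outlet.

For Q: n = n₀ − 2ξ → 109 = 375 − 2ξ, giving ξ = 133 kmol/h.
Outlet amounts (n = n₀ + ν ξ):
  M: 168 − 1(133) = 35
  Q: 375 − 2(133) = 109
  R: 0 + 1(133) = 133
Total out = 277 kmol/h; y_R = 133 / 277 = 0.4801.

0.48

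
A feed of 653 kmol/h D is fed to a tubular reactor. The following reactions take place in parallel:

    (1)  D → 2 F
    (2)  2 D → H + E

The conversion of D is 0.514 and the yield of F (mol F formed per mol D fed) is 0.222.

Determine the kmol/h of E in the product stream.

132 kmol/h

Yield of F: 2ξ₁ / 653 = 0.222 → ξ₁ = 72.48 kmol/h.
Conversion of D: 1ξ₁ + 2ξ₂ = 0.514 × 653 = 335.6 → ξ₂ = 131.6 kmol/h.
Outlet amounts (n = n₀ + Σ ν·ξ):
  D: 653 − 1(72.48) − 2(131.6) = 317.4
  F: 0 + 2(72.48) = 145
  H: 0 + 1(131.6) = 131.6
  E: 0 + 1(131.6) = 131.6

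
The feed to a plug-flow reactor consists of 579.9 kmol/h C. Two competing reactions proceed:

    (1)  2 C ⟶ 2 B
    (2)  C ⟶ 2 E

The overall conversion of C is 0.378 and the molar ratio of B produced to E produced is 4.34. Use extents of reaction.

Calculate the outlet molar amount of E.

45.3 kmol/h

Conversion of C: C consumed = 0.378 × 579.9 = 219.2 kmol/h = 2ξ₁ + 1ξ₂.
Selectivity: 2ξ₁ / (2ξ₂) = 4.34 → ξ₁ = 4.34 ξ₂.
Substitute: (2·4.34 + 1) ξ₂ = 219.2 → ξ₂ = 22.64 kmol/h, ξ₁ = 98.28 kmol/h.
Outlet amounts (n = n₀ + Σ ν·ξ):
  C: 579.9 − 2(98.28) − 1(22.64) = 360.7
  B: 0 + 2(98.28) = 196.6
  E: 0 + 2(22.64) = 45.29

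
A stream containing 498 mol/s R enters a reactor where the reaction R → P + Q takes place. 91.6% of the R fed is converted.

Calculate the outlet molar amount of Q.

R reacted = 0.916 × 498 = 456.2 mol/s; ν_R = −1, so ξ = 456.2/1 = 456.2 mol/s.
Outlet amounts (n = n₀ + ν ξ):
  R: 498 − 1(456.2) = 41.83
  P: 0 + 1(456.2) = 456.2
  Q: 0 + 1(456.2) = 456.2

456 mol/s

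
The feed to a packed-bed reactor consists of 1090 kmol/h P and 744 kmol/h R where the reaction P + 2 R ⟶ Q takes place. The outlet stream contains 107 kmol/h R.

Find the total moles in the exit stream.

1200 kmol/h

For R: n = n₀ − 2ξ → 107 = 744 − 2ξ, giving ξ = 318.5 kmol/h.
Outlet amounts (n = n₀ + ν ξ):
  P: 1090 − 1(318.5) = 771.5
  R: 744 − 2(318.5) = 107
  Q: 0 + 1(318.5) = 318.5
Total out = 771.5 + 107 + 318.5 = 1197 kmol/h.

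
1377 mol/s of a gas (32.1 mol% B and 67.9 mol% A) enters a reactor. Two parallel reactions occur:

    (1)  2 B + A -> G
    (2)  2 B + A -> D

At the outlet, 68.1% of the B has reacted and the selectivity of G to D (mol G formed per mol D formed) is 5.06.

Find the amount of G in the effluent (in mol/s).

126 mol/s

Conversion of B: B consumed = 0.681 × 442 = 301 mol/s = 2ξ₁ + 2ξ₂.
Selectivity: 1ξ₁ / (1ξ₂) = 5.06 → ξ₁ = 5.06 ξ₂.
Substitute: (2·5.06 + 2) ξ₂ = 301 → ξ₂ = 24.84 mol/s, ξ₁ = 125.7 mol/s.
Outlet amounts (n = n₀ + Σ ν·ξ):
  B: 442 − 2(125.7) − 2(24.84) = 141
  A: 935 − 1(125.7) − 1(24.84) = 784.5
  G: 0 + 1(125.7) = 125.7
  D: 0 + 1(24.84) = 24.84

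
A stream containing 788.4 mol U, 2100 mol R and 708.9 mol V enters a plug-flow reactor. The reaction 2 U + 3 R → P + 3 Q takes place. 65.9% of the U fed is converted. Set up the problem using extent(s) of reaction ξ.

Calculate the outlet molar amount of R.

U reacted = 0.659 × 788.4 = 519.6 mol; ν_U = −2, so ξ = 519.6/2 = 259.8 mol.
Outlet amounts (n = n₀ + ν ξ):
  U: 788.4 − 2(259.8) = 268.8
  R: 2100 − 3(259.8) = 1321
  P: 0 + 1(259.8) = 259.8
  Q: 0 + 3(259.8) = 779.3
  V: 708.9 (inert)

1320 mol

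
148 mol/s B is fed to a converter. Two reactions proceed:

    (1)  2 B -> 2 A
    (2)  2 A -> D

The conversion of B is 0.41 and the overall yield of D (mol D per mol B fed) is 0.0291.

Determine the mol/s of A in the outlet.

Conversion of B: B consumed = 2ξ₁ = 0.41 × 148 → ξ₁ = 30.34 mol/s.
Yield of D: 1ξ₂ / 148 = 0.0291 → ξ₂ = 4.307 mol/s.
Outlet amounts (n = n₀ + Σ ν·ξ):
  B: 148 − 2(30.34) = 87.32
  A: 0 + 2(30.34) − 2(4.307) = 52.07
  D: 0 + 1(4.307) = 4.307

52.1 mol/s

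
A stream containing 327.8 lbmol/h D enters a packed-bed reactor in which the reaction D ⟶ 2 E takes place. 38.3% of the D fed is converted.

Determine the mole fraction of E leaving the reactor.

D reacted = 0.383 × 327.8 = 125.5 lbmol/h; ν_D = −1, so ξ = 125.5/1 = 125.5 lbmol/h.
Outlet amounts (n = n₀ + ν ξ):
  D: 327.8 − 1(125.5) = 202.3
  E: 0 + 2(125.5) = 251.1
Total out = 453.3 lbmol/h; y_E = 251.1 / 453.3 = 0.5539.

0.554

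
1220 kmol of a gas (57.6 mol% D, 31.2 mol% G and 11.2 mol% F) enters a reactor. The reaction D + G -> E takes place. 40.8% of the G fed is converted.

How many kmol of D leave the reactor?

547 kmol

G reacted = 0.408 × 380.6 = 155.3 kmol; ν_G = −1, so ξ = 155.3/1 = 155.3 kmol.
Outlet amounts (n = n₀ + ν ξ):
  D: 702.7 − 1(155.3) = 547.4
  G: 380.6 − 1(155.3) = 225.3
  E: 0 + 1(155.3) = 155.3
  F: 136.6 (inert)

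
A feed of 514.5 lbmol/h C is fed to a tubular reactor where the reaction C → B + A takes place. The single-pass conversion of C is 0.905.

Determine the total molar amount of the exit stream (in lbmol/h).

C reacted = 0.905 × 514.5 = 465.6 lbmol/h; ν_C = −1, so ξ = 465.6/1 = 465.6 lbmol/h.
Outlet amounts (n = n₀ + ν ξ):
  C: 514.5 − 1(465.6) = 48.88
  B: 0 + 1(465.6) = 465.6
  A: 0 + 1(465.6) = 465.6
Total out = 48.88 + 465.6 + 465.6 = 980.1 lbmol/h.

980 lbmol/h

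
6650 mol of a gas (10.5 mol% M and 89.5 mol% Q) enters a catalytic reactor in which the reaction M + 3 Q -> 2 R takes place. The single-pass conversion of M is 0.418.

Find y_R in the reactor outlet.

M reacted = 0.418 × 698.2 = 291.9 mol; ν_M = −1, so ξ = 291.9/1 = 291.9 mol.
Outlet amounts (n = n₀ + ν ξ):
  M: 698.2 − 1(291.9) = 406.4
  Q: 5952 − 3(291.9) = 5076
  R: 0 + 2(291.9) = 583.7
Total out = 6066 mol; y_R = 583.7 / 6066 = 0.09623.

0.0962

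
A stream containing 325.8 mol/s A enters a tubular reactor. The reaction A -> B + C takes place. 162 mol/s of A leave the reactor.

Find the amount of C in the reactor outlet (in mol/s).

For A: n = n₀ − 1ξ → 162 = 325.8 − 1ξ, giving ξ = 163.8 mol/s.
Outlet amounts (n = n₀ + ν ξ):
  A: 325.8 − 1(163.8) = 162
  B: 0 + 1(163.8) = 163.8
  C: 0 + 1(163.8) = 163.8

164 mol/s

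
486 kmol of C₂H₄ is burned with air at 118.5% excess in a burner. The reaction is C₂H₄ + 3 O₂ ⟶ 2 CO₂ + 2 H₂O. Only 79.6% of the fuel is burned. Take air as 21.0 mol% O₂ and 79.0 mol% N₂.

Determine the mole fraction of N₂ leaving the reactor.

0.765

Stoichiometric O₂ = 3 × 486 = 1458 kmol; O₂ fed = 1458 × 2.185 = 3186 kmol.
N₂ fed = 3186 × 79/21 = 11980 kmol.
Fuel reacted = 0.796 × 486 → ξ = 386.9 kmol.
Outlet (n = n₀ + ν ξ):
  C₂H₄: 486 − 1(386.9) = 99.14
  O₂: 3186 − 3(386.9) = 2025
  N₂: 11980 (inert)
  CO₂: 0 + 2(386.9) = 773.7
  H₂O: 0 + 2(386.9) = 773.7
Total out = 15660 kmol; y_N₂ = 11980 / 15660 = 0.7655.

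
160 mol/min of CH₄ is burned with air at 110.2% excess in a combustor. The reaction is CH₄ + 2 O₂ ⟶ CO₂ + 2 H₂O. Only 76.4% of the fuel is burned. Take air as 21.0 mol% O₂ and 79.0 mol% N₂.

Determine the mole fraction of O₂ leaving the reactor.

0.127

Stoichiometric O₂ = 2 × 160 = 320 mol/min; O₂ fed = 320 × 2.102 = 672.6 mol/min.
N₂ fed = 672.6 × 79/21 = 2530 mol/min.
Fuel reacted = 0.764 × 160 → ξ = 122.2 mol/min.
Outlet (n = n₀ + ν ξ):
  CH₄: 160 − 1(122.2) = 37.76
  O₂: 672.6 − 2(122.2) = 428.2
  N₂: 2530 (inert)
  CO₂: 0 + 1(122.2) = 122.2
  H₂O: 0 + 2(122.2) = 244.5
Total out = 3363 mol/min; y_O₂ = 428.2 / 3363 = 0.1273.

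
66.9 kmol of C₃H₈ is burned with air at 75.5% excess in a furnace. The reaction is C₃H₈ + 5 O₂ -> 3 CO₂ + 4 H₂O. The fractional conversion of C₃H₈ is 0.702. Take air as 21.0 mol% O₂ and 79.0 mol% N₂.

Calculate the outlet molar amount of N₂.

2210 kmol

Stoichiometric O₂ = 5 × 66.9 = 334.5 kmol; O₂ fed = 334.5 × 1.755 = 587 kmol.
N₂ fed = 587 × 79/21 = 2208 kmol.
Fuel reacted = 0.702 × 66.9 → ξ = 46.96 kmol.
Outlet (n = n₀ + ν ξ):
  C₃H₈: 66.9 − 1(46.96) = 19.94
  O₂: 587 − 5(46.96) = 352.2
  N₂: 2208 (inert)
  CO₂: 0 + 3(46.96) = 140.9
  H₂O: 0 + 4(46.96) = 187.9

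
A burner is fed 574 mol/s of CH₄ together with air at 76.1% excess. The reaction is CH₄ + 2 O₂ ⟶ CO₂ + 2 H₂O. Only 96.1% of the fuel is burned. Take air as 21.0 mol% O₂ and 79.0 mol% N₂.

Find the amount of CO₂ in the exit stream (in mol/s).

Stoichiometric O₂ = 2 × 574 = 1148 mol/s; O₂ fed = 1148 × 1.761 = 2022 mol/s.
N₂ fed = 2022 × 79/21 = 7605 mol/s.
Fuel reacted = 0.961 × 574 → ξ = 551.6 mol/s.
Outlet (n = n₀ + ν ξ):
  CH₄: 574 − 1(551.6) = 22.39
  O₂: 2022 − 2(551.6) = 918.4
  N₂: 7605 (inert)
  CO₂: 0 + 1(551.6) = 551.6
  H₂O: 0 + 2(551.6) = 1103

552 mol/s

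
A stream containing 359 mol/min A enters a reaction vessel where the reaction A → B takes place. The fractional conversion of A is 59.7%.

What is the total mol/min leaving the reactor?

A reacted = 0.597 × 359 = 214.3 mol/min; ν_A = −1, so ξ = 214.3/1 = 214.3 mol/min.
Outlet amounts (n = n₀ + ν ξ):
  A: 359 − 1(214.3) = 144.7
  B: 0 + 1(214.3) = 214.3
Total out = 144.7 + 214.3 = 359 mol/min.

359 mol/min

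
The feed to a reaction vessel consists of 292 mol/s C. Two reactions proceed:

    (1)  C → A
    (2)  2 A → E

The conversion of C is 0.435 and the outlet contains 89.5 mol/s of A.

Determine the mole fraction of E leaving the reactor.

Conversion of C: C consumed = 1ξ₁ = 0.435 × 292 → ξ₁ = 127 mol/s.
A balance: n_A = 0 + 1ξ₁ − 2ξ₂ = 89.5 → ξ₂ = (1·127 − 89.5)/2 = 18.76 mol/s.
Outlet amounts (n = n₀ + Σ ν·ξ):
  C: 292 − 1(127) = 165
  A: 0 + 1(127) − 2(18.76) = 89.5
  E: 0 + 1(18.76) = 18.76
Total out = 273.2 mol/s; y_E = 18.76 / 273.2 = 0.06866.

0.0687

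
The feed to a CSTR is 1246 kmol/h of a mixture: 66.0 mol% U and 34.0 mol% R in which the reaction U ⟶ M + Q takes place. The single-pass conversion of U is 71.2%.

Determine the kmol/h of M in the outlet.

U reacted = 0.712 × 822.4 = 585.5 kmol/h; ν_U = −1, so ξ = 585.5/1 = 585.5 kmol/h.
Outlet amounts (n = n₀ + ν ξ):
  U: 822.4 − 1(585.5) = 236.8
  M: 0 + 1(585.5) = 585.5
  Q: 0 + 1(585.5) = 585.5
  R: 423.6 (inert)

586 kmol/h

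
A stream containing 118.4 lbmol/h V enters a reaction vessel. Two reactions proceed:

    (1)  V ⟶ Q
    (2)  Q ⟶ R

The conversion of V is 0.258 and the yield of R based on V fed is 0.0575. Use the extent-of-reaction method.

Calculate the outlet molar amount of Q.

Conversion of V: V consumed = 1ξ₁ = 0.258 × 118.4 → ξ₁ = 30.55 lbmol/h.
Yield of R: 1ξ₂ / 118.4 = 0.0575 → ξ₂ = 6.808 lbmol/h.
Outlet amounts (n = n₀ + Σ ν·ξ):
  V: 118.4 − 1(30.55) = 87.85
  Q: 0 + 1(30.55) − 1(6.808) = 23.74
  R: 0 + 1(6.808) = 6.808

23.7 lbmol/h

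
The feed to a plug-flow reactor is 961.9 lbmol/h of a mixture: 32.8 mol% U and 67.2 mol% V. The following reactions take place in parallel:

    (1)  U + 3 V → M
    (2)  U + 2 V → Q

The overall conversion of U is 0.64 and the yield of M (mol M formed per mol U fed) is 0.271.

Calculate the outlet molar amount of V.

157 lbmol/h

Yield of M: 1ξ₁ / 315.5 = 0.271 → ξ₁ = 85.5 lbmol/h.
Conversion of U: 1ξ₁ + 1ξ₂ = 0.64 × 315.5 = 201.9 → ξ₂ = 116.4 lbmol/h.
Outlet amounts (n = n₀ + Σ ν·ξ):
  U: 315.5 − 1(85.5) − 1(116.4) = 113.6
  V: 646.4 − 3(85.5) − 2(116.4) = 157.1
  M: 0 + 1(85.5) = 85.5
  Q: 0 + 1(116.4) = 116.4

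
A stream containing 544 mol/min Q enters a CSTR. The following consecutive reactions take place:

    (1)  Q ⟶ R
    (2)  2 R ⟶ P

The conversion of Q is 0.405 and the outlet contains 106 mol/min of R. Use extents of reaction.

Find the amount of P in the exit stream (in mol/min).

57.2 mol/min

Conversion of Q: Q consumed = 1ξ₁ = 0.405 × 544 → ξ₁ = 220.3 mol/min.
R balance: n_R = 0 + 1ξ₁ − 2ξ₂ = 106 → ξ₂ = (1·220.3 − 106)/2 = 57.16 mol/min.
Outlet amounts (n = n₀ + Σ ν·ξ):
  Q: 544 − 1(220.3) = 323.7
  R: 0 + 1(220.3) − 2(57.16) = 106
  P: 0 + 1(57.16) = 57.16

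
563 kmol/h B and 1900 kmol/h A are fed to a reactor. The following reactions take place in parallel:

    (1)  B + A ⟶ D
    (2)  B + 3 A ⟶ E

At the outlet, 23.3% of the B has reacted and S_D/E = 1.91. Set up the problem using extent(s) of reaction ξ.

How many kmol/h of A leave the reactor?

1680 kmol/h

Conversion of B: B consumed = 0.233 × 563 = 131.2 kmol/h = 1ξ₁ + 1ξ₂.
Selectivity: 1ξ₁ / (1ξ₂) = 1.91 → ξ₁ = 1.91 ξ₂.
Substitute: (1·1.91 + 1) ξ₂ = 131.2 → ξ₂ = 45.08 kmol/h, ξ₁ = 86.1 kmol/h.
Outlet amounts (n = n₀ + Σ ν·ξ):
  B: 563 − 1(86.1) − 1(45.08) = 431.8
  A: 1900 − 1(86.1) − 3(45.08) = 1679
  D: 0 + 1(86.1) = 86.1
  E: 0 + 1(45.08) = 45.08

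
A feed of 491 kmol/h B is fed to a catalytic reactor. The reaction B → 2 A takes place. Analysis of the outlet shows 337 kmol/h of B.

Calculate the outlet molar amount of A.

For B: n = n₀ − 1ξ → 337 = 491 − 1ξ, giving ξ = 154 kmol/h.
Outlet amounts (n = n₀ + ν ξ):
  B: 491 − 1(154) = 337
  A: 0 + 2(154) = 308

308 kmol/h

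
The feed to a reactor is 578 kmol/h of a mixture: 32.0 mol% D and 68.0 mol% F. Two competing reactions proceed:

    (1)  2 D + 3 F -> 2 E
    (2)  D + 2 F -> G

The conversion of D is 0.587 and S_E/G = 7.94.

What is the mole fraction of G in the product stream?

0.0297

Conversion of D: D consumed = 0.587 × 185 = 108.6 kmol/h = 2ξ₁ + 1ξ₂.
Selectivity: 2ξ₁ / (1ξ₂) = 7.94 → ξ₁ = 3.97 ξ₂.
Substitute: (2·3.97 + 1) ξ₂ = 108.6 → ξ₂ = 12.14 kmol/h, ξ₁ = 48.21 kmol/h.
Outlet amounts (n = n₀ + Σ ν·ξ):
  D: 185 − 2(48.21) − 1(12.14) = 76.39
  F: 393 − 3(48.21) − 2(12.14) = 224.1
  E: 0 + 2(48.21) = 96.43
  G: 0 + 1(12.14) = 12.14
Total out = 409.1 kmol/h; y_G = 12.14 / 409.1 = 0.02969.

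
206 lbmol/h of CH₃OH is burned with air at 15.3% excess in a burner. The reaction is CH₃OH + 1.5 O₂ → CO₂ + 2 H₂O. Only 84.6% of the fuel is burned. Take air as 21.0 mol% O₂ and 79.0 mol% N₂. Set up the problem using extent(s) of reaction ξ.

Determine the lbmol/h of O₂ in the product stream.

94.9 lbmol/h

Stoichiometric O₂ = 1.5 × 206 = 309 lbmol/h; O₂ fed = 309 × 1.153 = 356.3 lbmol/h.
N₂ fed = 356.3 × 79/21 = 1340 lbmol/h.
Fuel reacted = 0.846 × 206 → ξ = 174.3 lbmol/h.
Outlet (n = n₀ + ν ξ):
  CH₃OH: 206 − 1(174.3) = 31.72
  O₂: 356.3 − 1.5(174.3) = 94.86
  N₂: 1340 (inert)
  CO₂: 0 + 1(174.3) = 174.3
  H₂O: 0 + 2(174.3) = 348.6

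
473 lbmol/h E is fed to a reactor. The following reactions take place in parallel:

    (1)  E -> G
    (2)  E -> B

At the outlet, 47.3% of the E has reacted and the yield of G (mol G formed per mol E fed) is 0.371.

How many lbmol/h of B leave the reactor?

Yield of G: 1ξ₁ / 473 = 0.371 → ξ₁ = 175.5 lbmol/h.
Conversion of E: 1ξ₁ + 1ξ₂ = 0.473 × 473 = 223.7 → ξ₂ = 48.25 lbmol/h.
Outlet amounts (n = n₀ + Σ ν·ξ):
  E: 473 − 1(175.5) − 1(48.25) = 249.3
  G: 0 + 1(175.5) = 175.5
  B: 0 + 1(48.25) = 48.25

48.2 lbmol/h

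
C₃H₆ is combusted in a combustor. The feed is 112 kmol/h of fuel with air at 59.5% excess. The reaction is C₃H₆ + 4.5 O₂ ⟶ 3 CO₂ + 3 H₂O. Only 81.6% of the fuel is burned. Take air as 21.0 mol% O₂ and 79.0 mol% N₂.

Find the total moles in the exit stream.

Stoichiometric O₂ = 4.5 × 112 = 504 kmol/h; O₂ fed = 504 × 1.595 = 803.9 kmol/h.
N₂ fed = 803.9 × 79/21 = 3024 kmol/h.
Fuel reacted = 0.816 × 112 → ξ = 91.39 kmol/h.
Outlet (n = n₀ + ν ξ):
  C₃H₆: 112 − 1(91.39) = 20.61
  O₂: 803.9 − 4.5(91.39) = 392.6
  N₂: 3024 (inert)
  CO₂: 0 + 3(91.39) = 274.2
  H₂O: 0 + 3(91.39) = 274.2
Total out = 20.61 + 392.6 + 3024 + 274.2 + 274.2 = 3986 kmol/h.

3990 kmol/h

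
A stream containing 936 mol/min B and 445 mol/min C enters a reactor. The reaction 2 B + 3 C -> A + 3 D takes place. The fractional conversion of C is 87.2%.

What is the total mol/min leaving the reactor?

1250 mol/min

C reacted = 0.872 × 445 = 388 mol/min; ν_C = −3, so ξ = 388/3 = 129.3 mol/min.
Outlet amounts (n = n₀ + ν ξ):
  B: 936 − 2(129.3) = 677.3
  C: 445 − 3(129.3) = 56.96
  A: 0 + 1(129.3) = 129.3
  D: 0 + 3(129.3) = 388
Total out = 677.3 + 56.96 + 129.3 + 388 = 1252 mol/min.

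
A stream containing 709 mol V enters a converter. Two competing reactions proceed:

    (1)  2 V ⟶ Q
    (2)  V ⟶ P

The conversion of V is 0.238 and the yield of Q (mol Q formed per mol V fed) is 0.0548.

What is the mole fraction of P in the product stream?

0.136

Yield of Q: 1ξ₁ / 709 = 0.0548 → ξ₁ = 38.85 mol.
Conversion of V: 2ξ₁ + 1ξ₂ = 0.238 × 709 = 168.7 → ξ₂ = 91.04 mol.
Outlet amounts (n = n₀ + Σ ν·ξ):
  V: 709 − 2(38.85) − 1(91.04) = 540.3
  Q: 0 + 1(38.85) = 38.85
  P: 0 + 1(91.04) = 91.04
Total out = 670.1 mol; y_P = 91.04 / 670.1 = 0.1358.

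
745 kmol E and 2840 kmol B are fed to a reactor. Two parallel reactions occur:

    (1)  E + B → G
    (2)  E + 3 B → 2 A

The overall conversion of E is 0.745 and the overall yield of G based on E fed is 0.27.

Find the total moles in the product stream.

Yield of G: 1ξ₁ / 745 = 0.27 → ξ₁ = 201.2 kmol.
Conversion of E: 1ξ₁ + 1ξ₂ = 0.745 × 745 = 555 → ξ₂ = 353.9 kmol.
Outlet amounts (n = n₀ + Σ ν·ξ):
  E: 745 − 1(201.2) − 1(353.9) = 190
  B: 2840 − 1(201.2) − 3(353.9) = 1577
  G: 0 + 1(201.2) = 201.2
  A: 0 + 2(353.9) = 707.8
Total out = 190 + 1577 + 201.2 + 707.8 = 2676 kmol.

2680 kmol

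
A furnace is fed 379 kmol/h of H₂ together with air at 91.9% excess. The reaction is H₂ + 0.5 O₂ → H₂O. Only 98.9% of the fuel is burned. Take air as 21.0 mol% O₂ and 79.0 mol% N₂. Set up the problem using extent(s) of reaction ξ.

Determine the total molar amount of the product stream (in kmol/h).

1920 kmol/h

Stoichiometric O₂ = 0.5 × 379 = 189.5 kmol/h; O₂ fed = 189.5 × 1.919 = 363.7 kmol/h.
N₂ fed = 363.7 × 79/21 = 1368 kmol/h.
Fuel reacted = 0.989 × 379 → ξ = 374.8 kmol/h.
Outlet (n = n₀ + ν ξ):
  H₂: 379 − 1(374.8) = 4.169
  O₂: 363.7 − 0.5(374.8) = 176.2
  N₂: 1368 (inert)
  H₂O: 0 + 1(374.8) = 374.8
Total out = 4.169 + 176.2 + 1368 + 374.8 = 1923 kmol/h.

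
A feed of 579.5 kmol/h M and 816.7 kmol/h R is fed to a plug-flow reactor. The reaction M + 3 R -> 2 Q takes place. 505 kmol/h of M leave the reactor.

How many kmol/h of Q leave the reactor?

For M: n = n₀ − 1ξ → 505 = 579.5 − 1ξ, giving ξ = 74.5 kmol/h.
Outlet amounts (n = n₀ + ν ξ):
  M: 579.5 − 1(74.5) = 505
  R: 816.7 − 3(74.5) = 593.2
  Q: 0 + 2(74.5) = 149

149 kmol/h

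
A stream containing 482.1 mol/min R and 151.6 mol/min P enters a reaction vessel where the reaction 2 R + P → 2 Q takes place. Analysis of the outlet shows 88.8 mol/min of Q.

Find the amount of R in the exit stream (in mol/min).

393 mol/min

For Q: n = n₀ + 2ξ → 88.8 = 0 + 2ξ, giving ξ = 44.4 mol/min.
Outlet amounts (n = n₀ + ν ξ):
  R: 482.1 − 2(44.4) = 393.3
  P: 151.6 − 1(44.4) = 107.2
  Q: 0 + 2(44.4) = 88.8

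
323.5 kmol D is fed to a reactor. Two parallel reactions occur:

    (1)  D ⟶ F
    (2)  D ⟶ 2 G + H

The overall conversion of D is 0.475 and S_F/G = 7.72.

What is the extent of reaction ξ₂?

Conversion of D: D consumed = 0.475 × 323.5 = 153.7 kmol = 1ξ₁ + 1ξ₂.
Selectivity: 1ξ₁ / (2ξ₂) = 7.72 → ξ₁ = 15.44 ξ₂.
Substitute: (1·15.44 + 1) ξ₂ = 153.7 → ξ₂ = 9.347 kmol, ξ₁ = 144.3 kmol.
Outlet amounts (n = n₀ + Σ ν·ξ):
  D: 323.5 − 1(144.3) − 1(9.347) = 169.8
  F: 0 + 1(144.3) = 144.3
  G: 0 + 2(9.347) = 18.69
  H: 0 + 1(9.347) = 9.347

ξ₂ = 9.35 kmol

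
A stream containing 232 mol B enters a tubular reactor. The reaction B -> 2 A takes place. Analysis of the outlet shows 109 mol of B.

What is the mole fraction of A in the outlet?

For B: n = n₀ − 1ξ → 109 = 232 − 1ξ, giving ξ = 123 mol.
Outlet amounts (n = n₀ + ν ξ):
  B: 232 − 1(123) = 109
  A: 0 + 2(123) = 246
Total out = 355 mol; y_A = 246 / 355 = 0.693.

0.693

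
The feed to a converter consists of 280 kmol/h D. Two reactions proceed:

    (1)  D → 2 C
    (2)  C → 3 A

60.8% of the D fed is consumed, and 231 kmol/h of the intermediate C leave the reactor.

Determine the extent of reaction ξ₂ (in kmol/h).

ξ₂ = 109 kmol/h

Conversion of D: D consumed = 1ξ₁ = 0.608 × 280 → ξ₁ = 170.2 kmol/h.
C balance: n_C = 0 + 2ξ₁ − 1ξ₂ = 231 → ξ₂ = (2·170.2 − 231)/1 = 109.5 kmol/h.
Outlet amounts (n = n₀ + Σ ν·ξ):
  D: 280 − 1(170.2) = 109.8
  C: 0 + 2(170.2) − 1(109.5) = 231
  A: 0 + 3(109.5) = 328.4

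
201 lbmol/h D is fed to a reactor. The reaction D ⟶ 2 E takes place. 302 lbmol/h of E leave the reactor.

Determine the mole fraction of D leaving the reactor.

For E: n = n₀ + 2ξ → 302 = 0 + 2ξ, giving ξ = 151 lbmol/h.
Outlet amounts (n = n₀ + ν ξ):
  D: 201 − 1(151) = 50
  E: 0 + 2(151) = 302
Total out = 352 lbmol/h; y_D = 50 / 352 = 0.142.

0.142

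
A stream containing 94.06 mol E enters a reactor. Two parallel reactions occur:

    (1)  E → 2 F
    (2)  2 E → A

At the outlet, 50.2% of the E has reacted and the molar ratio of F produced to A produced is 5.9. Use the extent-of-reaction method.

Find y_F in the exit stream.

0.5

Conversion of E: E consumed = 0.502 × 94.06 = 47.22 mol = 1ξ₁ + 2ξ₂.
Selectivity: 2ξ₁ / (1ξ₂) = 5.9 → ξ₁ = 2.95 ξ₂.
Substitute: (1·2.95 + 2) ξ₂ = 47.22 → ξ₂ = 9.539 mol, ξ₁ = 28.14 mol.
Outlet amounts (n = n₀ + Σ ν·ξ):
  E: 94.06 − 1(28.14) − 2(9.539) = 46.84
  F: 0 + 2(28.14) = 56.28
  A: 0 + 1(9.539) = 9.539
Total out = 112.7 mol; y_F = 56.28 / 112.7 = 0.4996.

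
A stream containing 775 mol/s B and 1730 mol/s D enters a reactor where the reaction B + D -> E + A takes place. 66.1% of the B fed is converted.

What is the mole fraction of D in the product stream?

0.486

B reacted = 0.661 × 775 = 512.3 mol/s; ν_B = −1, so ξ = 512.3/1 = 512.3 mol/s.
Outlet amounts (n = n₀ + ν ξ):
  B: 775 − 1(512.3) = 262.7
  D: 1730 − 1(512.3) = 1218
  E: 0 + 1(512.3) = 512.3
  A: 0 + 1(512.3) = 512.3
Total out = 2505 mol/s; y_D = 1218 / 2505 = 0.4861.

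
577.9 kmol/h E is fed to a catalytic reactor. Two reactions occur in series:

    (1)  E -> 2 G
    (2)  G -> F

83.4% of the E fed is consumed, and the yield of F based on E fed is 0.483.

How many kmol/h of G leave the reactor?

685 kmol/h

Conversion of E: E consumed = 1ξ₁ = 0.834 × 577.9 → ξ₁ = 482 kmol/h.
Yield of F: 1ξ₂ / 577.9 = 0.483 → ξ₂ = 279.1 kmol/h.
Outlet amounts (n = n₀ + Σ ν·ξ):
  E: 577.9 − 1(482) = 95.93
  G: 0 + 2(482) − 1(279.1) = 684.8
  F: 0 + 1(279.1) = 279.1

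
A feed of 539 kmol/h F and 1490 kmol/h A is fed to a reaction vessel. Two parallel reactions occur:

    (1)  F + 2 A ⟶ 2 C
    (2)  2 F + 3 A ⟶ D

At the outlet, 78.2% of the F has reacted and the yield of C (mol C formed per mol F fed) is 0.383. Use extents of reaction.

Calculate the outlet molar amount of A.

806 kmol/h

Yield of C: 2ξ₁ / 539 = 0.383 → ξ₁ = 103.2 kmol/h.
Conversion of F: 1ξ₁ + 2ξ₂ = 0.782 × 539 = 421.5 → ξ₂ = 159.1 kmol/h.
Outlet amounts (n = n₀ + Σ ν·ξ):
  F: 539 − 1(103.2) − 2(159.1) = 117.5
  A: 1490 − 2(103.2) − 3(159.1) = 806.1
  C: 0 + 2(103.2) = 206.4
  D: 0 + 1(159.1) = 159.1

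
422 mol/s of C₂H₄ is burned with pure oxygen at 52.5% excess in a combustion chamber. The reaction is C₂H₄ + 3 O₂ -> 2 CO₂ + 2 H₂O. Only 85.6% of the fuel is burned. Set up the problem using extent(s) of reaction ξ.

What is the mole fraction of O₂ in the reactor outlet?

Stoichiometric O₂ = 3 × 422 = 1266 mol/s; O₂ fed = 1266 × 1.525 = 1931 mol/s.
Fuel reacted = 0.856 × 422 → ξ = 361.2 mol/s.
Outlet (n = n₀ + ν ξ):
  C₂H₄: 422 − 1(361.2) = 60.77
  O₂: 1931 − 3(361.2) = 847
  CO₂: 0 + 2(361.2) = 722.5
  H₂O: 0 + 2(361.2) = 722.5
Total out = 2353 mol/s; y_O₂ = 847 / 2353 = 0.36.

0.36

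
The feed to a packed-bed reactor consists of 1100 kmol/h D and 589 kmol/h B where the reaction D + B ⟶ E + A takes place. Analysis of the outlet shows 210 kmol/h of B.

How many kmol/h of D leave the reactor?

721 kmol/h

For B: n = n₀ − 1ξ → 210 = 589 − 1ξ, giving ξ = 379 kmol/h.
Outlet amounts (n = n₀ + ν ξ):
  D: 1100 − 1(379) = 721
  B: 589 − 1(379) = 210
  E: 0 + 1(379) = 379
  A: 0 + 1(379) = 379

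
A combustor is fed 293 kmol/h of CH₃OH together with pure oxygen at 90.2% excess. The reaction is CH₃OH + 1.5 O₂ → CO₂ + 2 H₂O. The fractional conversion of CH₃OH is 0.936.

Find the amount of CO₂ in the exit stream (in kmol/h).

274 kmol/h

Stoichiometric O₂ = 1.5 × 293 = 439.5 kmol/h; O₂ fed = 439.5 × 1.902 = 835.9 kmol/h.
Fuel reacted = 0.936 × 293 → ξ = 274.2 kmol/h.
Outlet (n = n₀ + ν ξ):
  CH₃OH: 293 − 1(274.2) = 18.75
  O₂: 835.9 − 1.5(274.2) = 424.6
  CO₂: 0 + 1(274.2) = 274.2
  H₂O: 0 + 2(274.2) = 548.5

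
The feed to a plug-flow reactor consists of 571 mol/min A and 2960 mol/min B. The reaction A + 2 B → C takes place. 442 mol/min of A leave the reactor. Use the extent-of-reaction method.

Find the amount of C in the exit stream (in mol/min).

For A: n = n₀ − 1ξ → 442 = 571 − 1ξ, giving ξ = 129 mol/min.
Outlet amounts (n = n₀ + ν ξ):
  A: 571 − 1(129) = 442
  B: 2960 − 2(129) = 2702
  C: 0 + 1(129) = 129

129 mol/min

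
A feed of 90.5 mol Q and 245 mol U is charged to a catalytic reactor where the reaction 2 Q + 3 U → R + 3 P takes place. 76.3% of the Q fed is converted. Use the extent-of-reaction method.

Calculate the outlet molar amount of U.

Q reacted = 0.763 × 90.5 = 69.05 mol; ν_Q = −2, so ξ = 69.05/2 = 34.53 mol.
Outlet amounts (n = n₀ + ν ξ):
  Q: 90.5 − 2(34.53) = 21.45
  U: 245 − 3(34.53) = 141.4
  R: 0 + 1(34.53) = 34.53
  P: 0 + 3(34.53) = 103.6

141 mol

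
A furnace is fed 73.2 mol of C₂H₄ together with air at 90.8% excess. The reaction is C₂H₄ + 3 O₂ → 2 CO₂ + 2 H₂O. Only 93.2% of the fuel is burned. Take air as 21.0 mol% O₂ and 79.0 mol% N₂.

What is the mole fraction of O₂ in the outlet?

Stoichiometric O₂ = 3 × 73.2 = 219.6 mol; O₂ fed = 219.6 × 1.908 = 419 mol.
N₂ fed = 419 × 79/21 = 1576 mol.
Fuel reacted = 0.932 × 73.2 → ξ = 68.22 mol.
Outlet (n = n₀ + ν ξ):
  C₂H₄: 73.2 − 1(68.22) = 4.978
  O₂: 419 − 3(68.22) = 214.3
  N₂: 1576 (inert)
  CO₂: 0 + 2(68.22) = 136.4
  H₂O: 0 + 2(68.22) = 136.4
Total out = 2068 mol; y_O₂ = 214.3 / 2068 = 0.1036.

0.104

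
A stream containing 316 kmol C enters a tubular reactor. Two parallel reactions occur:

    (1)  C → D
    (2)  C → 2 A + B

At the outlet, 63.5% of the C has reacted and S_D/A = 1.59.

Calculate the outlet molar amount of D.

Conversion of C: C consumed = 0.635 × 316 = 200.7 kmol = 1ξ₁ + 1ξ₂.
Selectivity: 1ξ₁ / (2ξ₂) = 1.59 → ξ₁ = 3.18 ξ₂.
Substitute: (1·3.18 + 1) ξ₂ = 200.7 → ξ₂ = 48 kmol, ξ₁ = 152.7 kmol.
Outlet amounts (n = n₀ + Σ ν·ξ):
  C: 316 − 1(152.7) − 1(48) = 115.3
  D: 0 + 1(152.7) = 152.7
  A: 0 + 2(48) = 96.01
  B: 0 + 1(48) = 48

153 kmol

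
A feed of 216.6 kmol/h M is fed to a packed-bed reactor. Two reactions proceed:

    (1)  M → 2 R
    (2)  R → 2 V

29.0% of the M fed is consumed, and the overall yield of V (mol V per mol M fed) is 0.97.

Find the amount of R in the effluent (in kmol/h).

Conversion of M: M consumed = 1ξ₁ = 0.29 × 216.6 → ξ₁ = 62.81 kmol/h.
Yield of V: 2ξ₂ / 216.6 = 0.97 → ξ₂ = 105.1 kmol/h.
Outlet amounts (n = n₀ + Σ ν·ξ):
  M: 216.6 − 1(62.81) = 153.8
  R: 0 + 2(62.81) − 1(105.1) = 20.58
  V: 0 + 2(105.1) = 210.1

20.6 kmol/h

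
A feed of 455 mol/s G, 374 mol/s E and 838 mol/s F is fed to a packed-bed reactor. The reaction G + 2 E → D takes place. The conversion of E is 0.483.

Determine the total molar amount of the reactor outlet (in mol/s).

E reacted = 0.483 × 374 = 180.6 mol/s; ν_E = −2, so ξ = 180.6/2 = 90.32 mol/s.
Outlet amounts (n = n₀ + ν ξ):
  G: 455 − 1(90.32) = 364.7
  E: 374 − 2(90.32) = 193.4
  D: 0 + 1(90.32) = 90.32
  F: 838 (inert)
Total out = 364.7 + 193.4 + 90.32 + 838 = 1486 mol/s.

1490 mol/s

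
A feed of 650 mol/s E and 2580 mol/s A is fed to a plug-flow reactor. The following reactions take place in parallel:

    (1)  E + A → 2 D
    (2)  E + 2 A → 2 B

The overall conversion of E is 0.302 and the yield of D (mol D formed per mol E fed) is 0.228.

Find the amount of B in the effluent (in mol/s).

244 mol/s

Yield of D: 2ξ₁ / 650 = 0.228 → ξ₁ = 74.1 mol/s.
Conversion of E: 1ξ₁ + 1ξ₂ = 0.302 × 650 = 196.3 → ξ₂ = 122.2 mol/s.
Outlet amounts (n = n₀ + Σ ν·ξ):
  E: 650 − 1(74.1) − 1(122.2) = 453.7
  A: 2580 − 1(74.1) − 2(122.2) = 2262
  D: 0 + 2(74.1) = 148.2
  B: 0 + 2(122.2) = 244.4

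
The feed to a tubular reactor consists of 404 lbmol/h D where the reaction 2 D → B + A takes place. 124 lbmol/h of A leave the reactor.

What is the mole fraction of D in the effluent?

For A: n = n₀ + 1ξ → 124 = 0 + 1ξ, giving ξ = 124 lbmol/h.
Outlet amounts (n = n₀ + ν ξ):
  D: 404 − 2(124) = 156
  B: 0 + 1(124) = 124
  A: 0 + 1(124) = 124
Total out = 404 lbmol/h; y_D = 156 / 404 = 0.3861.

0.386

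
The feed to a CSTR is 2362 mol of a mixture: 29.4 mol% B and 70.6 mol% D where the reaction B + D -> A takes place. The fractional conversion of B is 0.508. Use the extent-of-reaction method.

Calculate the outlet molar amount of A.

353 mol

B reacted = 0.508 × 694.4 = 352.8 mol; ν_B = −1, so ξ = 352.8/1 = 352.8 mol.
Outlet amounts (n = n₀ + ν ξ):
  B: 694.4 − 1(352.8) = 341.7
  D: 1668 − 1(352.8) = 1315
  A: 0 + 1(352.8) = 352.8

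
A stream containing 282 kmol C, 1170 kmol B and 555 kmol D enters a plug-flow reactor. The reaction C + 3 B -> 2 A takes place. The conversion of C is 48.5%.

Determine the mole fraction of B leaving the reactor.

C reacted = 0.485 × 282 = 136.8 kmol; ν_C = −1, so ξ = 136.8/1 = 136.8 kmol.
Outlet amounts (n = n₀ + ν ξ):
  C: 282 − 1(136.8) = 145.2
  B: 1170 − 3(136.8) = 759.7
  A: 0 + 2(136.8) = 273.5
  D: 555 (inert)
Total out = 1733 kmol; y_B = 759.7 / 1733 = 0.4383.

0.438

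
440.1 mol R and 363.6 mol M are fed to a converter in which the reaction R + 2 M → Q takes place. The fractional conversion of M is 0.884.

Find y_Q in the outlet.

M reacted = 0.884 × 363.6 = 321.4 mol; ν_M = −2, so ξ = 321.4/2 = 160.7 mol.
Outlet amounts (n = n₀ + ν ξ):
  R: 440.1 − 1(160.7) = 279.4
  M: 363.6 − 2(160.7) = 42.18
  Q: 0 + 1(160.7) = 160.7
Total out = 482.3 mol; y_Q = 160.7 / 482.3 = 0.3332.

0.333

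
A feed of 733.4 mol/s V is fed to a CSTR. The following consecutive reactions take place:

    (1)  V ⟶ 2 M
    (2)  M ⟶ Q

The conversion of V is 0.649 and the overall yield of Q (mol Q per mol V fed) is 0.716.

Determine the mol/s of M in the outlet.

Conversion of V: V consumed = 1ξ₁ = 0.649 × 733.4 → ξ₁ = 476 mol/s.
Yield of Q: 1ξ₂ / 733.4 = 0.716 → ξ₂ = 525.1 mol/s.
Outlet amounts (n = n₀ + Σ ν·ξ):
  V: 733.4 − 1(476) = 257.4
  M: 0 + 2(476) − 1(525.1) = 426.8
  Q: 0 + 1(525.1) = 525.1

427 mol/s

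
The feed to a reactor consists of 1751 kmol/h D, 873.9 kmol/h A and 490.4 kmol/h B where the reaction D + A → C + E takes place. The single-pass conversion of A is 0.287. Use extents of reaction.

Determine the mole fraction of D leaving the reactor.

A reacted = 0.287 × 873.9 = 250.8 kmol/h; ν_A = −1, so ξ = 250.8/1 = 250.8 kmol/h.
Outlet amounts (n = n₀ + ν ξ):
  D: 1751 − 1(250.8) = 1500
  A: 873.9 − 1(250.8) = 623.1
  C: 0 + 1(250.8) = 250.8
  E: 0 + 1(250.8) = 250.8
  B: 490.4 (inert)
Total out = 3115 kmol/h; y_D = 1500 / 3115 = 0.4816.

0.482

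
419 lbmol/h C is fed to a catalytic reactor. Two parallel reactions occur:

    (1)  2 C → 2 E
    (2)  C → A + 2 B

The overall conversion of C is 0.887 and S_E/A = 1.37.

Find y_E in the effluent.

Conversion of C: C consumed = 0.887 × 419 = 371.7 lbmol/h = 2ξ₁ + 1ξ₂.
Selectivity: 2ξ₁ / (1ξ₂) = 1.37 → ξ₁ = 0.685 ξ₂.
Substitute: (2·0.685 + 1) ξ₂ = 371.7 → ξ₂ = 156.8 lbmol/h, ξ₁ = 107.4 lbmol/h.
Outlet amounts (n = n₀ + Σ ν·ξ):
  C: 419 − 2(107.4) − 1(156.8) = 47.35
  E: 0 + 2(107.4) = 214.8
  A: 0 + 1(156.8) = 156.8
  B: 0 + 2(156.8) = 313.6
Total out = 732.6 lbmol/h; y_E = 214.8 / 732.6 = 0.2932.

0.293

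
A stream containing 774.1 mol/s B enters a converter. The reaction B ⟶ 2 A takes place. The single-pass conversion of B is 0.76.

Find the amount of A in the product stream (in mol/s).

1180 mol/s

B reacted = 0.76 × 774.1 = 588.3 mol/s; ν_B = −1, so ξ = 588.3/1 = 588.3 mol/s.
Outlet amounts (n = n₀ + ν ξ):
  B: 774.1 − 1(588.3) = 185.8
  A: 0 + 2(588.3) = 1177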